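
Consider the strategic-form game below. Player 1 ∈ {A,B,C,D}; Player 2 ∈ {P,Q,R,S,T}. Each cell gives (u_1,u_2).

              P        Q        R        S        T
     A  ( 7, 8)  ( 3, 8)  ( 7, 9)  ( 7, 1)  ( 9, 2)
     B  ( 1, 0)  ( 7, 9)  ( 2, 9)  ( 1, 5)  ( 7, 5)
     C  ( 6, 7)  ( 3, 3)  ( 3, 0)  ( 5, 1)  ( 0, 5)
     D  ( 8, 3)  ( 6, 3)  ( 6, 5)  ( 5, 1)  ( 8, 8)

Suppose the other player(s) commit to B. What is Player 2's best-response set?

u_2(P vs B) = 0
u_2(Q vs B) = 9
u_2(R vs B) = 9
u_2(S vs B) = 5
u_2(T vs B) = 5
max payoff 9 at {Q,R}

P2 best: {Q,R}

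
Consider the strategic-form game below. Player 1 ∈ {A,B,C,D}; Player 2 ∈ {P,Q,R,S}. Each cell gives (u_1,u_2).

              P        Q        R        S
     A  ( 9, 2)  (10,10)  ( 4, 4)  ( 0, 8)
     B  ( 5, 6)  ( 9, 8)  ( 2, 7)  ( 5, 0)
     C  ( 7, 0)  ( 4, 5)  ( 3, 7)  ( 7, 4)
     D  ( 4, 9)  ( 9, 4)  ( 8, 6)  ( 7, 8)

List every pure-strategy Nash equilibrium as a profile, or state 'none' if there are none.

Nash profiles: (A,Q)

(A,P): not NE [P2→Q gives 10>2]
(A,Q): NE
(A,R): not NE [P1→D gives 8>4; P2→Q gives 10>4]
(A,S): not NE [P1→D gives 7>0; P2→Q gives 10>8]
(B,P): not NE [P1→A gives 9>5; P2→Q gives 8>6]
(B,Q): not NE [P1→A gives 10>9]
(B,R): not NE [P1→D gives 8>2; P2→Q gives 8>7]
(B,S): not NE [P1→D gives 7>5; P2→Q gives 8>0]
(C,P): not NE [P1→A gives 9>7; P2→R gives 7>0]
(C,Q): not NE [P1→A gives 10>4; P2→R gives 7>5]
(C,R): not NE [P1→D gives 8>3]
(C,S): not NE [P2→R gives 7>4]
(D,P): not NE [P1→A gives 9>4]
(D,Q): not NE [P1→A gives 10>9; P2→P gives 9>4]
(D,R): not NE [P2→P gives 9>6]
(D,S): not NE [P2→P gives 9>8]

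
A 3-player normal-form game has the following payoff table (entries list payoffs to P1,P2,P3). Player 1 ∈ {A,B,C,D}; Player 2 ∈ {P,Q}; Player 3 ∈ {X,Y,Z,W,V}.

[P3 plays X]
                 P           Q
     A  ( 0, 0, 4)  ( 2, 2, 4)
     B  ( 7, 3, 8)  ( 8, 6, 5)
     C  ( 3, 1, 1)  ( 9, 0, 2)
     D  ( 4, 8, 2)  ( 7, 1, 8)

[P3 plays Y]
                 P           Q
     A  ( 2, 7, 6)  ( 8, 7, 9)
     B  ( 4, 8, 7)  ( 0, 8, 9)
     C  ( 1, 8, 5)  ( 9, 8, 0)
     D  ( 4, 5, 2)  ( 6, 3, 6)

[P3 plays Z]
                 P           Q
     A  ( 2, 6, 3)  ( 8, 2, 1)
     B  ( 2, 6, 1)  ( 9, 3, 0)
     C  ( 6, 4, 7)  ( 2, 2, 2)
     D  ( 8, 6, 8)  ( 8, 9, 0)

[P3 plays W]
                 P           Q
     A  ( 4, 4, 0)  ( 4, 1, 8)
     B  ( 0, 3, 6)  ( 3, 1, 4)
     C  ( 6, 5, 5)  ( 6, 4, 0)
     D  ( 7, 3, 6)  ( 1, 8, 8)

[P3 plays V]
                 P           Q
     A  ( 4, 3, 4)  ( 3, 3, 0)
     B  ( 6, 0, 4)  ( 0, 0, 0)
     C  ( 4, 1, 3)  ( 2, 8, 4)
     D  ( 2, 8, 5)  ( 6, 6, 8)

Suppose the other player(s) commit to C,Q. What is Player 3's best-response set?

argmax u_3 = {V}

u_3(X vs C,Q) = 2
u_3(Y vs C,Q) = 0
u_3(Z vs C,Q) = 2
u_3(W vs C,Q) = 0
u_3(V vs C,Q) = 4
max payoff 4 at {V}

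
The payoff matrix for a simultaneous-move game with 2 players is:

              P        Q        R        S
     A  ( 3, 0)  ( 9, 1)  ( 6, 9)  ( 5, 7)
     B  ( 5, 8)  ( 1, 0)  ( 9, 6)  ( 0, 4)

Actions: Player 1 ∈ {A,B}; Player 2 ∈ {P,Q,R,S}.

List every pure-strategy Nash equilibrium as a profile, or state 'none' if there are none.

Nash profiles: (B,P)

(A,P): not NE [P1→B gives 5>3; P2→R gives 9>0]
(A,Q): not NE [P2→R gives 9>1]
(A,R): not NE [P1→B gives 9>6]
(A,S): not NE [P2→R gives 9>7]
(B,P): NE
(B,Q): not NE [P1→A gives 9>1; P2→P gives 8>0]
(B,R): not NE [P2→P gives 8>6]
(B,S): not NE [P1→A gives 5>0; P2→P gives 8>4]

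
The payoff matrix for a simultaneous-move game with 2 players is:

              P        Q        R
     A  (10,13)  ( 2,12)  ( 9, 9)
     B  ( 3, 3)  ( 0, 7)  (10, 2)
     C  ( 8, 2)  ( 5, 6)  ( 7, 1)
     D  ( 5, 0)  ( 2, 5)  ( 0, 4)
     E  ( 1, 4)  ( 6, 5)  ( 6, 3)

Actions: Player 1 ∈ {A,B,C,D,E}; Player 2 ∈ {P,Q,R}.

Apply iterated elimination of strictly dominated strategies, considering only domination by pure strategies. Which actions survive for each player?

Survivors P1:{A,C,E} P2:{P,Q}

P1 drop D (C beats it: P:8>5 Q:5>2 R:7>0)
P2 drop R (P beats it: A:13>9 B:3>2 C:2>1 E:4>3)
P1 drop B (A beats it: P:10>3 Q:2>0)
P1→{A,C,E} P2→{P,Q}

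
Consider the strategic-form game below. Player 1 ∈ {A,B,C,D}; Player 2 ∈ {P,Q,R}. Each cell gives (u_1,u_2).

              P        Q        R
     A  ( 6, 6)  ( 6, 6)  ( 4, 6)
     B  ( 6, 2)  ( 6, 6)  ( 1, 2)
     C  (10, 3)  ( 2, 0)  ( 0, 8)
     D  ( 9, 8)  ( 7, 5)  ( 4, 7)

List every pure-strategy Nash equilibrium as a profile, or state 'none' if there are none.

(A,P): not NE [P1→C gives 10>6]
(A,Q): not NE [P1→D gives 7>6]
(A,R): NE
(B,P): not NE [P1→C gives 10>6; P2→Q gives 6>2]
(B,Q): not NE [P1→D gives 7>6]
(B,R): not NE [P1→D gives 4>1; P2→Q gives 6>2]
(C,P): not NE [P2→R gives 8>3]
(C,Q): not NE [P1→D gives 7>2; P2→R gives 8>0]
(C,R): not NE [P1→D gives 4>0]
(D,P): not NE [P1→C gives 10>9]
(D,Q): not NE [P2→P gives 8>5]
(D,R): not NE [P2→P gives 8>7]

NE set: (A,R)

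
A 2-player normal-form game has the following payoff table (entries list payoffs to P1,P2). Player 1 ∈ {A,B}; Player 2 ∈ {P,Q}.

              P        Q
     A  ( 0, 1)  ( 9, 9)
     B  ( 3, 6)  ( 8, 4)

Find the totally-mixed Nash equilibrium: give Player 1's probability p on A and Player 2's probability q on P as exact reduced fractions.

p=1/5, q=1/4

P1 indiff ⇒ q·0+(1-q)·9 = q·3+(1-q)·8 ⇒ q(-3) = (1-q)(-1) ⇒ q = 1/4
P2 indiff ⇒ p·1+(1-p)·6 = p·9+(1-p)·4 ⇒ p(-8) = (1-p)(-2) ⇒ p = 1/5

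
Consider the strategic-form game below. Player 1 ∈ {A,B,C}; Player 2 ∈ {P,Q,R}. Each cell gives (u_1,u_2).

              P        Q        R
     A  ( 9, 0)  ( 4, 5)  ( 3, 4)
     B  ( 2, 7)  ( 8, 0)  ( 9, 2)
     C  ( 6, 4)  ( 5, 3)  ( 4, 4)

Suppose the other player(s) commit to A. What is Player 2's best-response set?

u_2(P vs A) = 0
u_2(Q vs A) = 5
u_2(R vs A) = 4
max payoff 5 at {Q}

BR_2 = {Q}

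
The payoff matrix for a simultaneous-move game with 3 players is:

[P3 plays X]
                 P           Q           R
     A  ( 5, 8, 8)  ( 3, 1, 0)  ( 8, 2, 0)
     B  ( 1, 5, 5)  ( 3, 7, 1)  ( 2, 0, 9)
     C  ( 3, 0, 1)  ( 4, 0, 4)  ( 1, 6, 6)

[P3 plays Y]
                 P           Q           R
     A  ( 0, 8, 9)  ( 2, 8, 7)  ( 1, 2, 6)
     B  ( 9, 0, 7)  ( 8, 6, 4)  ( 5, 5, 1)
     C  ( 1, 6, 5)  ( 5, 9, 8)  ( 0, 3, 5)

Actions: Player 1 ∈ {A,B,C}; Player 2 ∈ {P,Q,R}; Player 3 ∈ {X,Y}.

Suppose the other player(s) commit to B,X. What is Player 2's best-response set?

BR_2 = {Q}

u_2(P vs B,X) = 5
u_2(Q vs B,X) = 7
u_2(R vs B,X) = 0
max payoff 7 at {Q}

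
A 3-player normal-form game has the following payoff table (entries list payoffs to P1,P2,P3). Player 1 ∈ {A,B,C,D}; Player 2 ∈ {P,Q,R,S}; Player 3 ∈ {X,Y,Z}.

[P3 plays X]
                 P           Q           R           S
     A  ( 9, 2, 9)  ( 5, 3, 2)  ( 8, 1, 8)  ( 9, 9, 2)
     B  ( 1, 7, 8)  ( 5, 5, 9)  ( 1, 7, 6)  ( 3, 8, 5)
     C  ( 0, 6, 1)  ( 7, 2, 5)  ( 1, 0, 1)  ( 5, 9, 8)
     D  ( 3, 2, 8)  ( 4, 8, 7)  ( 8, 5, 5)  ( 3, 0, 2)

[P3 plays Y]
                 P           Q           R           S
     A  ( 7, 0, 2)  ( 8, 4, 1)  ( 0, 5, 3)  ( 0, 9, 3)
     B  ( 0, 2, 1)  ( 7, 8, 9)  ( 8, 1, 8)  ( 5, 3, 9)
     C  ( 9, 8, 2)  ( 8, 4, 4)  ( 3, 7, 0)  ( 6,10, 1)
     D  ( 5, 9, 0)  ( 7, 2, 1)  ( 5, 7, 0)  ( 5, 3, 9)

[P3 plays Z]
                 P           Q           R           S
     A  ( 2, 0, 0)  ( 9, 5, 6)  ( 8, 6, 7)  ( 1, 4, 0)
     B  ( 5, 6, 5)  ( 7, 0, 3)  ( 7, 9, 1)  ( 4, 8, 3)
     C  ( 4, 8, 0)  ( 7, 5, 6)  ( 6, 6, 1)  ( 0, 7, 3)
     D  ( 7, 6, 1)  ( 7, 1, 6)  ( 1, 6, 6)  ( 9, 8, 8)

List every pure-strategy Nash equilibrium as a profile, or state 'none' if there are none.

Equilibria: none

(A,P,X): not NE [P2→S gives 9>2]
(A,P,Y): not NE [P1→C gives 9>7; P2→S gives 9>0; P3→X gives 9>2]
(A,P,Z): not NE [P1→D gives 7>2; P2→R gives 6>0; P3→X gives 9>0]
(A,Q,X): not NE [P1→C gives 7>5; P2→S gives 9>3; P3→Z gives 6>2]
(A,Q,Y): not NE [P2→S gives 9>4; P3→Z gives 6>1]
(A,Q,Z): not NE [P2→R gives 6>5]
(A,R,X): not NE [P2→S gives 9>1]
(A,R,Y): not NE [P1→B gives 8>0; P2→S gives 9>5; P3→X gives 8>3]
(A,R,Z): not NE [P3→X gives 8>7]
(A,S,X): not NE [P3→Y gives 3>2]
(A,S,Y): not NE [P1→C gives 6>0]
(A,S,Z): not NE [P1→D gives 9>1; P2→R gives 6>4; P3→Y gives 3>0]
(B,P,X): not NE [P1→A gives 9>1; P2→S gives 8>7]
(B,P,Y): not NE [P1→C gives 9>0; P2→Q gives 8>2; P3→X gives 8>1]
(B,P,Z): not NE [P1→D gives 7>5; P2→R gives 9>6; P3→X gives 8>5]
(B,Q,X): not NE [P1→C gives 7>5; P2→S gives 8>5]
(B,Q,Y): not NE [P1→C gives 8>7]
(B,Q,Z): not NE [P1→A gives 9>7; P2→R gives 9>0; P3→Y gives 9>3]
(B,R,X): not NE [P1→D gives 8>1; P2→S gives 8>7; P3→Y gives 8>6]
(B,R,Y): not NE [P2→Q gives 8>1]
(B,R,Z): not NE [P1→A gives 8>7; P3→Y gives 8>1]
(B,S,X): not NE [P1→A gives 9>3; P3→Y gives 9>5]
(B,S,Y): not NE [P1→C gives 6>5; P2→Q gives 8>3]
(B,S,Z): not NE [P1→D gives 9>4; P2→R gives 9>8; P3→Y gives 9>3]
(C,P,X): not NE [P1→A gives 9>0; P2→S gives 9>6; P3→Y gives 2>1]
(C,P,Y): not NE [P2→S gives 10>8]
(C,P,Z): not NE [P1→D gives 7>4; P3→Y gives 2>0]
(C,Q,X): not NE [P2→S gives 9>2; P3→Z gives 6>5]
(C,Q,Y): not NE [P2→S gives 10>4; P3→Z gives 6>4]
(C,Q,Z): not NE [P1→A gives 9>7; P2→P gives 8>5]
(C,R,X): not NE [P1→D gives 8>1; P2→S gives 9>0]
(C,R,Y): not NE [P1→B gives 8>3; P2→S gives 10>7; P3→Z gives 1>0]
(C,R,Z): not NE [P1→A gives 8>6; P2→P gives 8>6]
(C,S,X): not NE [P1→A gives 9>5]
(C,S,Y): not NE [P3→X gives 8>1]
(C,S,Z): not NE [P1→D gives 9>0; P2→P gives 8>7; P3→X gives 8>3]
(D,P,X): not NE [P1→A gives 9>3; P2→Q gives 8>2]
(D,P,Y): not NE [P1→C gives 9>5; P3→X gives 8>0]
(D,P,Z): not NE [P2→S gives 8>6; P3→X gives 8>1]
(D,Q,X): not NE [P1→C gives 7>4]
(D,Q,Y): not NE [P1→C gives 8>7; P2→P gives 9>2; P3→X gives 7>1]
(D,Q,Z): not NE [P1→A gives 9>7; P2→S gives 8>1; P3→X gives 7>6]
(D,R,X): not NE [P2→Q gives 8>5; P3→Z gives 6>5]
(D,R,Y): not NE [P1→B gives 8>5; P2→P gives 9>7; P3→Z gives 6>0]
(D,R,Z): not NE [P1→A gives 8>1; P2→S gives 8>6]
(D,S,X): not NE [P1→A gives 9>3; P2→Q gives 8>0; P3→Y gives 9>2]
(D,S,Y): not NE [P1→C gives 6>5; P2→P gives 9>3]
(D,S,Z): not NE [P3→Y gives 9>8]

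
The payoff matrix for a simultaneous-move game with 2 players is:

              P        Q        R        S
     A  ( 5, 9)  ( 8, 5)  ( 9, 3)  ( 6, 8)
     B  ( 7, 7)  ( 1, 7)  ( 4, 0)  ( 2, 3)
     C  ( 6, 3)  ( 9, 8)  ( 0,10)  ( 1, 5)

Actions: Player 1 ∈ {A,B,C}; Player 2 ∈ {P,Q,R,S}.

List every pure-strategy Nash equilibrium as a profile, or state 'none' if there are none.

NE set: (B,P)

(A,P): not NE [P1→B gives 7>5]
(A,Q): not NE [P1→C gives 9>8; P2→P gives 9>5]
(A,R): not NE [P2→P gives 9>3]
(A,S): not NE [P2→P gives 9>8]
(B,P): NE
(B,Q): not NE [P1→C gives 9>1]
(B,R): not NE [P1→A gives 9>4; P2→Q gives 7>0]
(B,S): not NE [P1→A gives 6>2; P2→Q gives 7>3]
(C,P): not NE [P1→B gives 7>6; P2→R gives 10>3]
(C,Q): not NE [P2→R gives 10>8]
(C,R): not NE [P1→A gives 9>0]
(C,S): not NE [P1→A gives 6>1; P2→R gives 10>5]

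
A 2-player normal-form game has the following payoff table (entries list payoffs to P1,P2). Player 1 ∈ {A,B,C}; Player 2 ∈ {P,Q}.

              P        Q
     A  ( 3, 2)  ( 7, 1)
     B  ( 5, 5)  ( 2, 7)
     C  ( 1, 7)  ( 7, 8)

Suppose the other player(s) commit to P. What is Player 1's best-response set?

u_1(A vs P) = 3
u_1(B vs P) = 5
u_1(C vs P) = 1
max payoff 5 at {B}

argmax u_1 = {B}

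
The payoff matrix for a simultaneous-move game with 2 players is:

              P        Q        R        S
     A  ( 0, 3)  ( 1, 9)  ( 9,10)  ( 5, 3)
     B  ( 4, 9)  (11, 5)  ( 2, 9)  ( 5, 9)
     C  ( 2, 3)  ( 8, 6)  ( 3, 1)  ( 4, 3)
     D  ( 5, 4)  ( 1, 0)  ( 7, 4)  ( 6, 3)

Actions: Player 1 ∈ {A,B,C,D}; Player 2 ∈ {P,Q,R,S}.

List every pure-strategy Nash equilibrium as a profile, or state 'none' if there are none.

PSNE = {(A,R), (D,P)}

(A,P): not NE [P1→D gives 5>0; P2→R gives 10>3]
(A,Q): not NE [P1→B gives 11>1; P2→R gives 10>9]
(A,R): NE
(A,S): not NE [P1→D gives 6>5; P2→R gives 10>3]
(B,P): not NE [P1→D gives 5>4]
(B,Q): not NE [P2→S gives 9>5]
(B,R): not NE [P1→A gives 9>2]
(B,S): not NE [P1→D gives 6>5]
(C,P): not NE [P1→D gives 5>2; P2→Q gives 6>3]
(C,Q): not NE [P1→B gives 11>8]
(C,R): not NE [P1→A gives 9>3; P2→Q gives 6>1]
(C,S): not NE [P1→D gives 6>4; P2→Q gives 6>3]
(D,P): NE
(D,Q): not NE [P1→B gives 11>1; P2→R gives 4>0]
(D,R): not NE [P1→A gives 9>7]
(D,S): not NE [P2→R gives 4>3]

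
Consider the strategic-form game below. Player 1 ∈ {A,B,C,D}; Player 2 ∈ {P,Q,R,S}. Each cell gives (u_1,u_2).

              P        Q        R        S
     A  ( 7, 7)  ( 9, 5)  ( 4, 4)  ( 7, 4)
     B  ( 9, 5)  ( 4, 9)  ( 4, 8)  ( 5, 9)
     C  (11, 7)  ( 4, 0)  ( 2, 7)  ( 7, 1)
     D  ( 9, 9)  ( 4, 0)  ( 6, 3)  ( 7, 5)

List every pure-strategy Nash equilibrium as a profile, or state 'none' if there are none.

(A,P): not NE [P1→C gives 11>7]
(A,Q): not NE [P2→P gives 7>5]
(A,R): not NE [P1→D gives 6>4; P2→P gives 7>4]
(A,S): not NE [P2→P gives 7>4]
(B,P): not NE [P1→C gives 11>9; P2→S gives 9>5]
(B,Q): not NE [P1→A gives 9>4]
(B,R): not NE [P1→D gives 6>4; P2→S gives 9>8]
(B,S): not NE [P1→D gives 7>5]
(C,P): NE
(C,Q): not NE [P1→A gives 9>4; P2→R gives 7>0]
(C,R): not NE [P1→D gives 6>2]
(C,S): not NE [P2→R gives 7>1]
(D,P): not NE [P1→C gives 11>9]
(D,Q): not NE [P1→A gives 9>4; P2→P gives 9>0]
(D,R): not NE [P2→P gives 9>3]
(D,S): not NE [P2→P gives 9>5]

Nash profiles: (C,P)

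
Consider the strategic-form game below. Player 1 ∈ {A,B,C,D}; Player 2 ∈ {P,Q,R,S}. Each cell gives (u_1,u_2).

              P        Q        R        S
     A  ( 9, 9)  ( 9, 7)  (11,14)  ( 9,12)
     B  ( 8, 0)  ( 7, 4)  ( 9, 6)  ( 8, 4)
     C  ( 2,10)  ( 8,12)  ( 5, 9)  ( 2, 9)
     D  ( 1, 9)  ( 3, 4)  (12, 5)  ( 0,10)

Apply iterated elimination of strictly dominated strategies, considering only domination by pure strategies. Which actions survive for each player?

P1 drop B (A beats it: P:9>8 Q:9>7 R:11>9 S:9>8)
P1 drop C (A beats it: P:9>2 Q:9>8 R:11>5 S:9>2)
P2 drop P (S beats it: A:12>9 D:10>9)
P2 drop Q (R beats it: A:14>7 D:5>4)
P1→{A,D} P2→{R,S}

Remaining: P1:{A,D} P2:{R,S}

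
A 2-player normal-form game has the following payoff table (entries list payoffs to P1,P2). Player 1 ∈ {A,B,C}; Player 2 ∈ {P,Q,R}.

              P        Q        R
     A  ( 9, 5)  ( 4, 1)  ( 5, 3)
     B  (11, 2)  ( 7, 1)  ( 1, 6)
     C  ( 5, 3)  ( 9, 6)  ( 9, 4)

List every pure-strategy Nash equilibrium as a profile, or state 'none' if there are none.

(A,P): not NE [P1→B gives 11>9]
(A,Q): not NE [P1→C gives 9>4; P2→P gives 5>1]
(A,R): not NE [P1→C gives 9>5; P2→P gives 5>3]
(B,P): not NE [P2→R gives 6>2]
(B,Q): not NE [P1→C gives 9>7; P2→R gives 6>1]
(B,R): not NE [P1→C gives 9>1]
(C,P): not NE [P1→B gives 11>5; P2→Q gives 6>3]
(C,Q): NE
(C,R): not NE [P2→Q gives 6>4]

NE set: (C,Q)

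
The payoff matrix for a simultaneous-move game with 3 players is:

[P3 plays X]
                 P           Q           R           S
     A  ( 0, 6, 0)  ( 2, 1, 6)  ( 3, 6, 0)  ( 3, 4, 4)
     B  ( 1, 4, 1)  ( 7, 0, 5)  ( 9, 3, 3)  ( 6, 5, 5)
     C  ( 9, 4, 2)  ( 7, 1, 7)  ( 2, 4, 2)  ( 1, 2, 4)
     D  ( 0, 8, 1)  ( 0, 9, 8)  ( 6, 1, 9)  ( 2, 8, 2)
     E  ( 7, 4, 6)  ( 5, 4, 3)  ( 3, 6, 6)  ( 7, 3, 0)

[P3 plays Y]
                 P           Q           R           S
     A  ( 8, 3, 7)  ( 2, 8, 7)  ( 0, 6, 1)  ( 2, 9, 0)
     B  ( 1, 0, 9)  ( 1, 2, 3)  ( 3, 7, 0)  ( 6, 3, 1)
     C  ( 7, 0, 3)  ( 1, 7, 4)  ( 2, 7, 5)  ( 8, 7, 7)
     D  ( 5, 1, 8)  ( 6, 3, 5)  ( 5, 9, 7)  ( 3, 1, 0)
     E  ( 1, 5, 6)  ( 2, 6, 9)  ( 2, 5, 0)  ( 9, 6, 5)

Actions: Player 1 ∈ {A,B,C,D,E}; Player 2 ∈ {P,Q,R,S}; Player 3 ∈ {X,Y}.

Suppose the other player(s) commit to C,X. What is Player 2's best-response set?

P2 best: {P,R}

u_2(P vs C,X) = 4
u_2(Q vs C,X) = 1
u_2(R vs C,X) = 4
u_2(S vs C,X) = 2
max payoff 4 at {P,R}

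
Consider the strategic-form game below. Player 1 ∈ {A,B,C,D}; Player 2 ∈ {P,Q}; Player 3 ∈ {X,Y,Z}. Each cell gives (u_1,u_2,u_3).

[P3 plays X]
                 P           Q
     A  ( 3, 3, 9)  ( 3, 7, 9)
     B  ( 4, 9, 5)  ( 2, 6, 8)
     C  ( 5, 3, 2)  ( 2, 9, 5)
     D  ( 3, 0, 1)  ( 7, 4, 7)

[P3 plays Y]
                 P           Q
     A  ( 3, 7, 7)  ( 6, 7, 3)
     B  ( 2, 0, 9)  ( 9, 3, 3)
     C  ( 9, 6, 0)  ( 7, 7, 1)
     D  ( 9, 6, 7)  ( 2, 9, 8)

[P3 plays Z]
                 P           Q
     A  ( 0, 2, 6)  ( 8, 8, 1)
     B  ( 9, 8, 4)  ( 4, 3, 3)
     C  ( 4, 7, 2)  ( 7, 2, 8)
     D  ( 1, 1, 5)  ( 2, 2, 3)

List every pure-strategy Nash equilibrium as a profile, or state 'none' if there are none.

No pure NE.

(A,P,X): not NE [P1→C gives 5>3; P2→Q gives 7>3]
(A,P,Y): not NE [P1→D gives 9>3; P3→X gives 9>7]
(A,P,Z): not NE [P1→B gives 9>0; P2→Q gives 8>2; P3→X gives 9>6]
(A,Q,X): not NE [P1→D gives 7>3]
(A,Q,Y): not NE [P1→B gives 9>6; P3→X gives 9>3]
(A,Q,Z): not NE [P3→X gives 9>1]
(B,P,X): not NE [P1→C gives 5>4; P3→Y gives 9>5]
(B,P,Y): not NE [P1→D gives 9>2; P2→Q gives 3>0]
(B,P,Z): not NE [P3→Y gives 9>4]
(B,Q,X): not NE [P1→D gives 7>2; P2→P gives 9>6]
(B,Q,Y): not NE [P3→X gives 8>3]
(B,Q,Z): not NE [P1→A gives 8>4; P2→P gives 8>3; P3→X gives 8>3]
(C,P,X): not NE [P2→Q gives 9>3]
(C,P,Y): not NE [P2→Q gives 7>6; P3→Z gives 2>0]
(C,P,Z): not NE [P1→B gives 9>4]
(C,Q,X): not NE [P1→D gives 7>2; P3→Z gives 8>5]
(C,Q,Y): not NE [P1→B gives 9>7; P3→Z gives 8>1]
(C,Q,Z): not NE [P1→A gives 8>7; P2→P gives 7>2]
(D,P,X): not NE [P1→C gives 5>3; P2→Q gives 4>0; P3→Y gives 7>1]
(D,P,Y): not NE [P2→Q gives 9>6]
(D,P,Z): not NE [P1→B gives 9>1; P2→Q gives 2>1; P3→Y gives 7>5]
(D,Q,X): not NE [P3→Y gives 8>7]
(D,Q,Y): not NE [P1→B gives 9>2]
(D,Q,Z): not NE [P1→A gives 8>2; P3→Y gives 8>3]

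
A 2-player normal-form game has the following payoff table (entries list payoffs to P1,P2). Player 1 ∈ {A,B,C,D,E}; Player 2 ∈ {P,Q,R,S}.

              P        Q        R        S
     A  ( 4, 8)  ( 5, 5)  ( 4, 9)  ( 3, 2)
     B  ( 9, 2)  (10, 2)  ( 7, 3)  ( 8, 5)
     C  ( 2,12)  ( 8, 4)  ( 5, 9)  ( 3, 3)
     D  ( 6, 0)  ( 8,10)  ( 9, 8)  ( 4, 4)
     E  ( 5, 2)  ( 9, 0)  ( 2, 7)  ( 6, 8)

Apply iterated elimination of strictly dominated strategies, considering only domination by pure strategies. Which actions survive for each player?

IESDS → P1:{B,D} P2:{Q,R,S}

P1 drop A (B beats it: P:9>4 Q:10>5 R:7>4 S:8>3)
P1 drop C (B beats it: P:9>2 Q:10>8 R:7>5 S:8>3)
P1 drop E (B beats it: P:9>5 Q:10>9 R:7>2 S:8>6)
P2 drop P (R beats it: B:3>2 D:8>0)
P1→{B,D} P2→{Q,R,S}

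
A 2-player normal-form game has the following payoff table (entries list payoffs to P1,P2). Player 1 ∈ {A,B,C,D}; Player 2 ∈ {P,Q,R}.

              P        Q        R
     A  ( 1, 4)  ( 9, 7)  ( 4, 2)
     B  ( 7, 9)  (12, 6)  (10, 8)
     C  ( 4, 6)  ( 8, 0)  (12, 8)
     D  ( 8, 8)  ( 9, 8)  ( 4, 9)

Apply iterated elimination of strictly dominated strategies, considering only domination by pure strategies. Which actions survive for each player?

P1 drop A (B beats it: P:7>1 Q:12>9 R:10>4)
P2 drop Q (R beats it: B:8>6 C:8>0 D:9>8)
P1→{B,C,D} P2→{P,R}

Remaining: P1:{B,C,D} P2:{P,R}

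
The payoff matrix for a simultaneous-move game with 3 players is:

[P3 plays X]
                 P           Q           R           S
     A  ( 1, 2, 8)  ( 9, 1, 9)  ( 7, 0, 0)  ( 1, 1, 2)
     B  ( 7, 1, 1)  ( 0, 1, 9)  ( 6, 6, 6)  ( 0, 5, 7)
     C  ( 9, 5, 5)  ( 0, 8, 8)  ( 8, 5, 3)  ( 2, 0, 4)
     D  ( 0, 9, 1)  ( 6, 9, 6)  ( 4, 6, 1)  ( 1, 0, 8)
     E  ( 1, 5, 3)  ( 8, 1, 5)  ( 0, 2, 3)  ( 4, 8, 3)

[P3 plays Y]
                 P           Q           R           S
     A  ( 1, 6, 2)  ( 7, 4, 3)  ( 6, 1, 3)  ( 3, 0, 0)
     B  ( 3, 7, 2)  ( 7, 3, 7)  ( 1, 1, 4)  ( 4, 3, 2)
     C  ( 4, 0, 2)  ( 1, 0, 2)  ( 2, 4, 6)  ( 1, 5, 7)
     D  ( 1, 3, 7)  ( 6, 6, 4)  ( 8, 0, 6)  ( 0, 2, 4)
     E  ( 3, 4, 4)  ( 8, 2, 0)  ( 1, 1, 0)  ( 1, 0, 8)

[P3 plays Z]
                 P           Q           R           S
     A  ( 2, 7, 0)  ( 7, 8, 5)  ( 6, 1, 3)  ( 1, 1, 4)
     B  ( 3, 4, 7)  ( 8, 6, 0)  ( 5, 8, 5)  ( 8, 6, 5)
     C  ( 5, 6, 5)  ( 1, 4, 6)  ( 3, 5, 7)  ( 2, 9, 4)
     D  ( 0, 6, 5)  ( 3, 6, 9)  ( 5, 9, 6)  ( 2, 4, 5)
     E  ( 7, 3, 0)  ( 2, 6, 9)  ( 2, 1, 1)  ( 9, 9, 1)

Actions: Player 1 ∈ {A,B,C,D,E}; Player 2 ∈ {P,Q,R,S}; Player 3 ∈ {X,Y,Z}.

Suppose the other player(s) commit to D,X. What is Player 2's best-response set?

BR_2 = {P,Q}

u_2(P vs D,X) = 9
u_2(Q vs D,X) = 9
u_2(R vs D,X) = 6
u_2(S vs D,X) = 0
max payoff 9 at {P,Q}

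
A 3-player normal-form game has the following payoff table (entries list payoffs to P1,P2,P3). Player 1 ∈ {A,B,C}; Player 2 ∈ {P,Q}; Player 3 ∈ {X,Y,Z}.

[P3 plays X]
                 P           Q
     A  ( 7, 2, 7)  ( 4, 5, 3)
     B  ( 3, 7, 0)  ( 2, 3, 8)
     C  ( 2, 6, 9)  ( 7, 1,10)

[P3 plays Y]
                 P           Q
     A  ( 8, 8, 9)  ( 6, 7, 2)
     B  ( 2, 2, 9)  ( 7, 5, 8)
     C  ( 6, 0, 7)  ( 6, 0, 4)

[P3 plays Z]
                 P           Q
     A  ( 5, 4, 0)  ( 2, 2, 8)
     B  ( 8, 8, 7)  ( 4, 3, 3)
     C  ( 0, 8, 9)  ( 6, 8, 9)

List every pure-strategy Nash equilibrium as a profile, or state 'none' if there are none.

(A,P,X): not NE [P2→Q gives 5>2; P3→Y gives 9>7]
(A,P,Y): NE
(A,P,Z): not NE [P1→B gives 8>5; P3→Y gives 9>0]
(A,Q,X): not NE [P1→C gives 7>4; P3→Z gives 8>3]
(A,Q,Y): not NE [P1→B gives 7>6; P2→P gives 8>7; P3→Z gives 8>2]
(A,Q,Z): not NE [P1→C gives 6>2; P2→P gives 4>2]
(B,P,X): not NE [P1→A gives 7>3; P3→Y gives 9>0]
(B,P,Y): not NE [P1→A gives 8>2; P2→Q gives 5>2]
(B,P,Z): not NE [P3→Y gives 9>7]
(B,Q,X): not NE [P1→C gives 7>2; P2→P gives 7>3]
(B,Q,Y): NE
(B,Q,Z): not NE [P1→C gives 6>4; P2→P gives 8>3; P3→Y gives 8>3]
(C,P,X): not NE [P1→A gives 7>2]
(C,P,Y): not NE [P1→A gives 8>6; P3→Z gives 9>7]
(C,P,Z): not NE [P1→B gives 8>0]
(C,Q,X): not NE [P2→P gives 6>1]
(C,Q,Y): not NE [P1→B gives 7>6; P3→X gives 10>4]
(C,Q,Z): not NE [P3→X gives 10>9]

PSNE = {(A,P,Y), (B,Q,Y)}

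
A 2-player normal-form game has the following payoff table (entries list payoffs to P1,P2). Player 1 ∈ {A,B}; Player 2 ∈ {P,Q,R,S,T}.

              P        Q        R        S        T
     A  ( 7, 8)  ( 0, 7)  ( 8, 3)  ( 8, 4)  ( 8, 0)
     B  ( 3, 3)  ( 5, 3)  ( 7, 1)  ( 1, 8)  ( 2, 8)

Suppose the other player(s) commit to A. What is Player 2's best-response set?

u_2(P vs A) = 8
u_2(Q vs A) = 7
u_2(R vs A) = 3
u_2(S vs A) = 4
u_2(T vs A) = 0
max payoff 8 at {P}

P2 best: {P}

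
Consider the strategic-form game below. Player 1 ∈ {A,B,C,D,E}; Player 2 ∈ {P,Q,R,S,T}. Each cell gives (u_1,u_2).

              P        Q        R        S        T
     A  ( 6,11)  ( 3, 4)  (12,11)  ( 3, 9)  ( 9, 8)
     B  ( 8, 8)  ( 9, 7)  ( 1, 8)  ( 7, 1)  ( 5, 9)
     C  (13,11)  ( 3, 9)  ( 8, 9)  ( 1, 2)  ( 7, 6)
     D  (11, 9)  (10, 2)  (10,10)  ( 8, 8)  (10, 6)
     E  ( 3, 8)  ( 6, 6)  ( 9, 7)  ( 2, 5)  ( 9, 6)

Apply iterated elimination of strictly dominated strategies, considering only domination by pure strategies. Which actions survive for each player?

IESDS → P1:{A,C,D} P2:{P,R}

P1 drop B (D beats it: P:11>8 Q:10>9 R:10>1 S:8>7 T:10>5)
P1 drop E (D beats it: P:11>3 Q:10>6 R:10>9 S:8>2 T:10>9)
P2 drop Q (P beats it: A:11>4 C:11>9 D:9>2)
P2 drop S (P beats it: A:11>9 C:11>2 D:9>8)
P2 drop T (P beats it: A:11>8 C:11>6 D:9>6)
P1→{A,C,D} P2→{P,R}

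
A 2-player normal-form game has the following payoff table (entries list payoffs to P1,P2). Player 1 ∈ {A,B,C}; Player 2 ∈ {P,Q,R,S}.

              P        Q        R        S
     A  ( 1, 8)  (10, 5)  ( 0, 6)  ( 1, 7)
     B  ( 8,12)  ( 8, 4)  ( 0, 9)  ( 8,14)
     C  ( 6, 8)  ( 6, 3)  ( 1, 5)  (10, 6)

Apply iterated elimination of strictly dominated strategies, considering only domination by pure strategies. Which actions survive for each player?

Survivors P1:{B,C} P2:{P,S}

P2 drop Q (P beats it: A:8>5 B:12>4 C:8>3)
P1 drop A (C beats it: P:6>1 R:1>0 S:10>1)
P2 drop R (P beats it: B:12>9 C:8>5)
P1→{B,C} P2→{P,S}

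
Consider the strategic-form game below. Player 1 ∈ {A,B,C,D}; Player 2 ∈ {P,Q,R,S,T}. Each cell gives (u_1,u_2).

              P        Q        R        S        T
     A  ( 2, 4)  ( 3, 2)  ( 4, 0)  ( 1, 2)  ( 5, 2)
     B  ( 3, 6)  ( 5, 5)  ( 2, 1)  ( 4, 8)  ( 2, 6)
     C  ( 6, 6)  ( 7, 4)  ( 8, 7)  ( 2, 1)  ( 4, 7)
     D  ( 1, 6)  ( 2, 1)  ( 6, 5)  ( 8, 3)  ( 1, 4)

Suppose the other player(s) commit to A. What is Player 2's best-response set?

argmax u_2 = {P}

u_2(P vs A) = 4
u_2(Q vs A) = 2
u_2(R vs A) = 0
u_2(S vs A) = 2
u_2(T vs A) = 2
max payoff 4 at {P}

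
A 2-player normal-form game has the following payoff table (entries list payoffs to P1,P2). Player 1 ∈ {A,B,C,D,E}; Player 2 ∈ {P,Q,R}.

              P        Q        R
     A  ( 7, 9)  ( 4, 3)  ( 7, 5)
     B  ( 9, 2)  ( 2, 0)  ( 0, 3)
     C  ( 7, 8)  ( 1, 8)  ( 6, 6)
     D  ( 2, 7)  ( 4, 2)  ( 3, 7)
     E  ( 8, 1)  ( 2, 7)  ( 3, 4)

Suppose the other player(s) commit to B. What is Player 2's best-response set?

u_2(P vs B) = 2
u_2(Q vs B) = 0
u_2(R vs B) = 3
max payoff 3 at {R}

BR_2 = {R}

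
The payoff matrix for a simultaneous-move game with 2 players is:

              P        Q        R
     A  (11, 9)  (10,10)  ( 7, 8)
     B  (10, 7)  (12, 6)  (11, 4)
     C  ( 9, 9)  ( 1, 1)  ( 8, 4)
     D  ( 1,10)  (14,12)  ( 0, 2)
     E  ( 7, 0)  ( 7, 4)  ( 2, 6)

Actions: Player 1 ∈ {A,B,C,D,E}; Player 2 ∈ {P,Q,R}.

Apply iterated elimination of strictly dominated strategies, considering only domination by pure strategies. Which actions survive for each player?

IESDS → P1:{A,B,D} P2:{P,Q}

P1 drop C (B beats it: P:10>9 Q:12>1 R:11>8)
P1 drop E (A beats it: P:11>7 Q:10>7 R:7>2)
P2 drop R (P beats it: A:9>8 B:7>4 D:10>2)
P1→{A,B,D} P2→{P,Q}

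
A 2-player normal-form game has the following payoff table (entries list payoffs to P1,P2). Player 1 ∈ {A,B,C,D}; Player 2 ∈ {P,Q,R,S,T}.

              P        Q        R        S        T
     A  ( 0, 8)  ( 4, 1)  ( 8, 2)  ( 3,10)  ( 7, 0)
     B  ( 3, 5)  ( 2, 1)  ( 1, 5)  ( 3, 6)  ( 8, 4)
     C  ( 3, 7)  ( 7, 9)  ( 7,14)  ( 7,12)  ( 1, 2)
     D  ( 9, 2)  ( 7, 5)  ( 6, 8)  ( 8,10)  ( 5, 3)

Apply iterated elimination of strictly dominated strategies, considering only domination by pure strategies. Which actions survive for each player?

Remaining: P1:{A,C,D} P2:{R,S}

P2 drop P (S beats it: A:10>8 B:6>5 C:12>7 D:10>2)
P2 drop Q (R beats it: A:2>1 B:5>1 C:14>9 D:8>5)
P2 drop T (R beats it: A:2>0 B:5>4 C:14>2 D:8>3)
P1 drop B (C beats it: R:7>1 S:7>3)
P1→{A,C,D} P2→{R,S}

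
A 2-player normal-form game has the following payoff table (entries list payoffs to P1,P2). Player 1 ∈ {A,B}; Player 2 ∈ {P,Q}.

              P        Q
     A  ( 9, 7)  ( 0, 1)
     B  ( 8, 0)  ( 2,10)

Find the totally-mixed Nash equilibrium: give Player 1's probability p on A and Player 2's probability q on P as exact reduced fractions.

p=5/8, q=2/3

P1 indiff ⇒ q·9+(1-q)·0 = q·8+(1-q)·2 ⇒ q(1) = (1-q)(2) ⇒ q = 2/3
P2 indiff ⇒ p·7+(1-p)·0 = p·1+(1-p)·10 ⇒ p(6) = (1-p)(10) ⇒ p = 5/8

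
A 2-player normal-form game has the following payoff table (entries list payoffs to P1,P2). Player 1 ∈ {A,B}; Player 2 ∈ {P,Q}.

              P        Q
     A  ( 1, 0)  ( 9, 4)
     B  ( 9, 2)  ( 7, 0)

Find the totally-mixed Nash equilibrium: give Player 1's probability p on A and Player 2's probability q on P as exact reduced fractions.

P1 mixes 1/3 on A; P2 mixes 1/5 on P

P1 indiff ⇒ q·1+(1-q)·9 = q·9+(1-q)·7 ⇒ q(-8) = (1-q)(-2) ⇒ q = 1/5
P2 indiff ⇒ p·0+(1-p)·2 = p·4+(1-p)·0 ⇒ p(-4) = (1-p)(-2) ⇒ p = 1/3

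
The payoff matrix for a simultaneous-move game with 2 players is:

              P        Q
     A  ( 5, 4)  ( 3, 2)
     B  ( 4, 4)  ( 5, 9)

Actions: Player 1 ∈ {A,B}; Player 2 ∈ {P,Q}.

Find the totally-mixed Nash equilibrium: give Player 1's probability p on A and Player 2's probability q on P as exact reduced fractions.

P1 indiff ⇒ q·5+(1-q)·3 = q·4+(1-q)·5 ⇒ q(1) = (1-q)(2) ⇒ q = 2/3
P2 indiff ⇒ p·4+(1-p)·4 = p·2+(1-p)·9 ⇒ p(2) = (1-p)(5) ⇒ p = 5/7

(p,q) = (5/7, 2/3)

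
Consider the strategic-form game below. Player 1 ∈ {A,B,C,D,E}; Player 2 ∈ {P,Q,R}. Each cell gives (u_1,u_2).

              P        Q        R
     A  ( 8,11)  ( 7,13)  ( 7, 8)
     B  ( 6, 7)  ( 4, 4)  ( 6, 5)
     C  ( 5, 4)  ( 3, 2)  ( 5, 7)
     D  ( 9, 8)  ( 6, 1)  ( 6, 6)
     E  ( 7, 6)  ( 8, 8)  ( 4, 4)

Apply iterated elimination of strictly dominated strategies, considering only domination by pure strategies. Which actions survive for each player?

P1 drop B (A beats it: P:8>6 Q:7>4 R:7>6)
P1 drop C (A beats it: P:8>5 Q:7>3 R:7>5)
P2 drop R (P beats it: A:11>8 D:8>6 E:6>4)
P1→{A,D,E} P2→{P,Q}

IESDS → P1:{A,D,E} P2:{P,Q}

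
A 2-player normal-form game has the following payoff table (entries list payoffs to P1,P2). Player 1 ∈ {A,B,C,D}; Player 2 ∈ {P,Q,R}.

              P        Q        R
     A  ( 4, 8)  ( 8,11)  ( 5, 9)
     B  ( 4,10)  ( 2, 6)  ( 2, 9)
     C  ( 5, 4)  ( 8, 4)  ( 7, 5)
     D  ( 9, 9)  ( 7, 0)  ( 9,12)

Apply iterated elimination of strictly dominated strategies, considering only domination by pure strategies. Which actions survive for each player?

IESDS → P1:{A,C,D} P2:{Q,R}

P1 drop B (C beats it: P:5>4 Q:8>2 R:7>2)
P2 drop P (R beats it: A:9>8 C:5>4 D:12>9)
P1→{A,C,D} P2→{Q,R}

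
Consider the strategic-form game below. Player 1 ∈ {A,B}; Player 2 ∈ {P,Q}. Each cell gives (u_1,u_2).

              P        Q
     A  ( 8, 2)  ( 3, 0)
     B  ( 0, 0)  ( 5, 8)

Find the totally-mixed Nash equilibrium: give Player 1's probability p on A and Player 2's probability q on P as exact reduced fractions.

P1 indiff ⇒ q·8+(1-q)·3 = q·0+(1-q)·5 ⇒ q(8) = (1-q)(2) ⇒ q = 1/5
P2 indiff ⇒ p·2+(1-p)·0 = p·0+(1-p)·8 ⇒ p(2) = (1-p)(8) ⇒ p = 4/5

P1 mixes 4/5 on A; P2 mixes 1/5 on P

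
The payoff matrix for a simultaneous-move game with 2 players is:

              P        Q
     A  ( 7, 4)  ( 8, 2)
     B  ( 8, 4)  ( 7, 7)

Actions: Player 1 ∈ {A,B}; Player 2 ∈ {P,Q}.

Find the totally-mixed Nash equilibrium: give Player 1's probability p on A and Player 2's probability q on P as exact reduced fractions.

P1 indiff ⇒ q·7+(1-q)·8 = q·8+(1-q)·7 ⇒ q(-1) = (1-q)(-1) ⇒ q = 1/2
P2 indiff ⇒ p·4+(1-p)·4 = p·2+(1-p)·7 ⇒ p(2) = (1-p)(3) ⇒ p = 3/5

(p,q) = (3/5, 1/2)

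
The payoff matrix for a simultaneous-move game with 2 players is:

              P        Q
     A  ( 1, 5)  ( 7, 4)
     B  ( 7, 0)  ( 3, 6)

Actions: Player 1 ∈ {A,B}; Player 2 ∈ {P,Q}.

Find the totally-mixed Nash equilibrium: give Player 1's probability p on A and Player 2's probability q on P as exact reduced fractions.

P1 indiff ⇒ q·1+(1-q)·7 = q·7+(1-q)·3 ⇒ q(-6) = (1-q)(-4) ⇒ q = 2/5
P2 indiff ⇒ p·5+(1-p)·0 = p·4+(1-p)·6 ⇒ p(1) = (1-p)(6) ⇒ p = 6/7

P1 mixes 6/7 on A; P2 mixes 2/5 on P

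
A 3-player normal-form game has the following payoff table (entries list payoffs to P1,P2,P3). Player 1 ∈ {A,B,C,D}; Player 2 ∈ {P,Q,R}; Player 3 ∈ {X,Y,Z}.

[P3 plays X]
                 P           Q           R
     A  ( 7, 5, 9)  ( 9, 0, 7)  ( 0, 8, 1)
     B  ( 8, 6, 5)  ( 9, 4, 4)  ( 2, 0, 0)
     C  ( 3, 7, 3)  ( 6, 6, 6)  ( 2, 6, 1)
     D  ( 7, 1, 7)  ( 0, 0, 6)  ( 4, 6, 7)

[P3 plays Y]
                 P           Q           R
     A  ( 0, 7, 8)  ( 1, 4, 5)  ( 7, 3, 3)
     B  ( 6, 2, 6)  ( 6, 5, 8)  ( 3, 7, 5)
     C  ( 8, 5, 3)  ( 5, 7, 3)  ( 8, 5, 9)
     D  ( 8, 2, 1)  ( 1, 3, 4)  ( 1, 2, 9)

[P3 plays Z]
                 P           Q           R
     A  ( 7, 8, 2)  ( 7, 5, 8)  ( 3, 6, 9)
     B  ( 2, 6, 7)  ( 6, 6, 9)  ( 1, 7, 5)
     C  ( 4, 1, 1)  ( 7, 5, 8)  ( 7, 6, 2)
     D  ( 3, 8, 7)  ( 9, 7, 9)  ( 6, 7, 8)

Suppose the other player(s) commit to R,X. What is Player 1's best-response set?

u_1(A vs R,X) = 0
u_1(B vs R,X) = 2
u_1(C vs R,X) = 2
u_1(D vs R,X) = 4
max payoff 4 at {D}

argmax u_1 = {D}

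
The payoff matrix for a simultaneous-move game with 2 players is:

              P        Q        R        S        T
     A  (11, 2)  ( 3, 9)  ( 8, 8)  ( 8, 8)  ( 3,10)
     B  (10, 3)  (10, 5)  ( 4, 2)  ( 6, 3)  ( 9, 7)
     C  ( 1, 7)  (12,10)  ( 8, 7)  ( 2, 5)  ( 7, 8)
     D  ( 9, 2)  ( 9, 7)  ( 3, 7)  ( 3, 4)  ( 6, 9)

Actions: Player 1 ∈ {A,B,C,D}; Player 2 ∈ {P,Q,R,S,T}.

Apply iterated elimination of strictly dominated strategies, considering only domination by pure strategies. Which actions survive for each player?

Remaining: P1:{B,C} P2:{Q,T}

P1 drop D (B beats it: P:10>9 Q:10>9 R:4>3 S:6>3 T:9>6)
P2 drop P (Q beats it: A:9>2 B:5>3 C:10>7)
P2 drop R (Q beats it: A:9>8 B:5>2 C:10>7)
P2 drop S (Q beats it: A:9>8 B:5>3 C:10>5)
P1 drop A (B beats it: Q:10>3 T:9>3)
P1→{B,C} P2→{Q,T}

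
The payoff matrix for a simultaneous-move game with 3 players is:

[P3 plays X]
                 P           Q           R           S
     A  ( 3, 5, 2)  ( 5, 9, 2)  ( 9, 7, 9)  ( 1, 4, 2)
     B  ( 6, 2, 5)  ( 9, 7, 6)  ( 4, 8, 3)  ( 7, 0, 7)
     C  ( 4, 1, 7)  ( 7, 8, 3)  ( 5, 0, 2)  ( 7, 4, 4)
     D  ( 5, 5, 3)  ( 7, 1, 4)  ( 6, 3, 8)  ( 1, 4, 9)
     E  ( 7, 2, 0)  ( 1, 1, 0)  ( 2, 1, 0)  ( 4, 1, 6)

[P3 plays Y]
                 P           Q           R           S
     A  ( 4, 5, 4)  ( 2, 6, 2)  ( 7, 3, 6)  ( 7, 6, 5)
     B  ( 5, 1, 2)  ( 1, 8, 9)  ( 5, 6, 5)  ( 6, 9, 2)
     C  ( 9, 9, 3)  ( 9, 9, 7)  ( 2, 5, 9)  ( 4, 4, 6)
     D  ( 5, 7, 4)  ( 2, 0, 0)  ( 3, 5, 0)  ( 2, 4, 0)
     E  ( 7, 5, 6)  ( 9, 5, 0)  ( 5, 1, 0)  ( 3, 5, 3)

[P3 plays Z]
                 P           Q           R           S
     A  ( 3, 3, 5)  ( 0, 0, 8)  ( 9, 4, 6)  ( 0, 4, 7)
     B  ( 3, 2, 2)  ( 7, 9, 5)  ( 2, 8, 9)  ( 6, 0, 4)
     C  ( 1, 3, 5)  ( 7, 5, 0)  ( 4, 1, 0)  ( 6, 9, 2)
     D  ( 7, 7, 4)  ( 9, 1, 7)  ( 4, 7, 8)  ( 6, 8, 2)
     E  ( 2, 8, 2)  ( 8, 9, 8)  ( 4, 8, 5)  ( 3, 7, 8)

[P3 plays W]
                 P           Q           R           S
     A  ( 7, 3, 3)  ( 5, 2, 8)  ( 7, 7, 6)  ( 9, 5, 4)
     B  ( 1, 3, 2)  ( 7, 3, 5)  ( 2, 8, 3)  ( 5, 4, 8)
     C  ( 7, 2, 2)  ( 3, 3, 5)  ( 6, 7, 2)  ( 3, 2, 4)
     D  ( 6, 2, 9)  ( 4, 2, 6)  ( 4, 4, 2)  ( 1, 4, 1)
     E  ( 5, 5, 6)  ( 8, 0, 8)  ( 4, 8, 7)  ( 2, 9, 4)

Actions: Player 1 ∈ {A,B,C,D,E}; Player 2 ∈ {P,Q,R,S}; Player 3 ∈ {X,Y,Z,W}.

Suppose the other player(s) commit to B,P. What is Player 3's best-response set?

u_3(X vs B,P) = 5
u_3(Y vs B,P) = 2
u_3(Z vs B,P) = 2
u_3(W vs B,P) = 2
max payoff 5 at {X}

P3 best: {X}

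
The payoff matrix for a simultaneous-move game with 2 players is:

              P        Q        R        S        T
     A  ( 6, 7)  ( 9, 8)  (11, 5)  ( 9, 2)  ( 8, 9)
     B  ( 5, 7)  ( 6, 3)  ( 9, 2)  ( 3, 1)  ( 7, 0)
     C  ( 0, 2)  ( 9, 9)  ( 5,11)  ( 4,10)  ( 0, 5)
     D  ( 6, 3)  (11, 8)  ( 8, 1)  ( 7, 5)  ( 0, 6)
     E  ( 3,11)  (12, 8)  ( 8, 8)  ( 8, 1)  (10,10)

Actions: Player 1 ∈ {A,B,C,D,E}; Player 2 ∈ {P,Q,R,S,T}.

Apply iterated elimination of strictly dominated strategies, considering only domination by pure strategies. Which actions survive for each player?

P1 drop B (A beats it: P:6>5 Q:9>6 R:11>9 S:9>3 T:8>7)
P1 drop C (E beats it: P:3>0 Q:12>9 R:8>5 S:8>4 T:10>0)
P2 drop R (P beats it: A:7>5 D:3>1 E:11>8)
P2 drop S (Q beats it: A:8>2 D:8>5 E:8>1)
P1→{A,D,E} P2→{P,Q,T}

IESDS → P1:{A,D,E} P2:{P,Q,T}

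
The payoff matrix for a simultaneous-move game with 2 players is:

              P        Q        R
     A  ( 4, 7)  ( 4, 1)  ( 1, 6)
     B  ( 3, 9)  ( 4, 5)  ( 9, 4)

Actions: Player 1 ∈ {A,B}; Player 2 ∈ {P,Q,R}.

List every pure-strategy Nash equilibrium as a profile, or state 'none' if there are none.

Nash profiles: (A,P)

(A,P): NE
(A,Q): not NE [P2→P gives 7>1]
(A,R): not NE [P1→B gives 9>1; P2→P gives 7>6]
(B,P): not NE [P1→A gives 4>3]
(B,Q): not NE [P2→P gives 9>5]
(B,R): not NE [P2→P gives 9>4]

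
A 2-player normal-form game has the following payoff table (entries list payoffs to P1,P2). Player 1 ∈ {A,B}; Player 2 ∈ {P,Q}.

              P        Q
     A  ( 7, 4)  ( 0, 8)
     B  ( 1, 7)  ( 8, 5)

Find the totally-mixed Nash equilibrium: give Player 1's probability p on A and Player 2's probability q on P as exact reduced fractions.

P1 mixes 1/3 on A; P2 mixes 4/7 on P

P1 indiff ⇒ q·7+(1-q)·0 = q·1+(1-q)·8 ⇒ q(6) = (1-q)(8) ⇒ q = 4/7
P2 indiff ⇒ p·4+(1-p)·7 = p·8+(1-p)·5 ⇒ p(-4) = (1-p)(-2) ⇒ p = 1/3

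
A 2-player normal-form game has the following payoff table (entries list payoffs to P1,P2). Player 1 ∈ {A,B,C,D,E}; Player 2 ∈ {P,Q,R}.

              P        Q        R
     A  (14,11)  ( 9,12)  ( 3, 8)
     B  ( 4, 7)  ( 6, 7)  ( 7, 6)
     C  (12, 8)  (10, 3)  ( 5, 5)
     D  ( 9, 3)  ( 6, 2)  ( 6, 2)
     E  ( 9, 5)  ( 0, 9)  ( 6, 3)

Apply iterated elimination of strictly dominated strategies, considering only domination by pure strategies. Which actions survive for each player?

IESDS → P1:{A,C} P2:{P,Q}

P2 drop R (P beats it: A:11>8 B:7>6 C:8>5 D:3>2 E:5>3)
P1 drop B (A beats it: P:14>4 Q:9>6)
P1 drop D (A beats it: P:14>9 Q:9>6)
P1 drop E (A beats it: P:14>9 Q:9>0)
P1→{A,C} P2→{P,Q}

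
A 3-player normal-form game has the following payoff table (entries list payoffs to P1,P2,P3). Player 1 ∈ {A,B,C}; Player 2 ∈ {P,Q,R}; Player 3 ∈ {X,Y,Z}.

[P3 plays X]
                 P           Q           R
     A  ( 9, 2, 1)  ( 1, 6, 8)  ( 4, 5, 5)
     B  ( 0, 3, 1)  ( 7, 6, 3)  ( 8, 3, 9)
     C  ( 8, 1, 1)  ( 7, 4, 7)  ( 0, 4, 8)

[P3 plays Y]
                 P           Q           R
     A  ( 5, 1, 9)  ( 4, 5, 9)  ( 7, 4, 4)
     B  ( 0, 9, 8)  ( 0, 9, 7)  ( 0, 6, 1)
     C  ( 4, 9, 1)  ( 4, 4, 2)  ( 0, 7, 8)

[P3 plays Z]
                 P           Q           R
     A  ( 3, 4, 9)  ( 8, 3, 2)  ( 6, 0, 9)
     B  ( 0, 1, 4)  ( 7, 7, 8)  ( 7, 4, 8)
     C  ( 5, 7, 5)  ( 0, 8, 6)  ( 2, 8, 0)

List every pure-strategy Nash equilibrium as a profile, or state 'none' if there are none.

NE set: (A,Q,Y), (C,Q,X)

(A,P,X): not NE [P2→Q gives 6>2; P3→Z gives 9>1]
(A,P,Y): not NE [P2→Q gives 5>1]
(A,P,Z): not NE [P1→C gives 5>3]
(A,Q,X): not NE [P1→C gives 7>1; P3→Y gives 9>8]
(A,Q,Y): NE
(A,Q,Z): not NE [P2→P gives 4>3; P3→Y gives 9>2]
(A,R,X): not NE [P1→B gives 8>4; P2→Q gives 6>5; P3→Z gives 9>5]
(A,R,Y): not NE [P2→Q gives 5>4; P3→Z gives 9>4]
(A,R,Z): not NE [P1→B gives 7>6; P2→P gives 4>0]
(B,P,X): not NE [P1→A gives 9>0; P2→Q gives 6>3; P3→Y gives 8>1]
(B,P,Y): not NE [P1→A gives 5>0]
(B,P,Z): not NE [P1→C gives 5>0; P2→Q gives 7>1; P3→Y gives 8>4]
(B,Q,X): not NE [P3→Z gives 8>3]
(B,Q,Y): not NE [P1→C gives 4>0; P3→Z gives 8>7]
(B,Q,Z): not NE [P1→A gives 8>7]
(B,R,X): not NE [P2→Q gives 6>3]
(B,R,Y): not NE [P1→A gives 7>0; P2→Q gives 9>6; P3→X gives 9>1]
(B,R,Z): not NE [P2→Q gives 7>4; P3→X gives 9>8]
(C,P,X): not NE [P1→A gives 9>8; P2→R gives 4>1; P3→Z gives 5>1]
(C,P,Y): not NE [P1→A gives 5>4; P3→Z gives 5>1]
(C,P,Z): not NE [P2→R gives 8>7]
(C,Q,X): NE
(C,Q,Y): not NE [P2→P gives 9>4; P3→X gives 7>2]
(C,Q,Z): not NE [P1→A gives 8>0; P3→X gives 7>6]
(C,R,X): not NE [P1→B gives 8>0]
(C,R,Y): not NE [P1→A gives 7>0; P2→P gives 9>7]
(C,R,Z): not NE [P1→B gives 7>2; P3→Y gives 8>0]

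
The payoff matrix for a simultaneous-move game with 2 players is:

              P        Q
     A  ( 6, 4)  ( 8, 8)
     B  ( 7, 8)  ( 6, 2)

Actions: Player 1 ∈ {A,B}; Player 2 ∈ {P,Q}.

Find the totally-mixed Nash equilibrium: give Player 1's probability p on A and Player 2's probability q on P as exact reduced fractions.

P1 indiff ⇒ q·6+(1-q)·8 = q·7+(1-q)·6 ⇒ q(-1) = (1-q)(-2) ⇒ q = 2/3
P2 indiff ⇒ p·4+(1-p)·8 = p·8+(1-p)·2 ⇒ p(-4) = (1-p)(-6) ⇒ p = 3/5

P1 mixes 3/5 on A; P2 mixes 2/3 on P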